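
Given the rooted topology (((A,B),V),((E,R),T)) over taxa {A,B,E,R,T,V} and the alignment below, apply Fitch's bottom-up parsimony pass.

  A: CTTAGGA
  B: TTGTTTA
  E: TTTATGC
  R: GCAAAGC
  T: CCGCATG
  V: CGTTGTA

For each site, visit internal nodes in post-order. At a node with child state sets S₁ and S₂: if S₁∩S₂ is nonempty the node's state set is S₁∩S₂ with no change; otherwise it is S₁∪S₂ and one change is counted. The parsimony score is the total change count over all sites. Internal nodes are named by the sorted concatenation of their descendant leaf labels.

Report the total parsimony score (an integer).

19

[col 0] AB: children A:{C}, B:{T} ∪→ {C,T}; cost 1
[col 0] ABV: children AB:{C,T}, V:{C} ∩→ {C}; cost 0
[col 0] ER: children E:{T}, R:{G} ∪→ {G,T}; cost 1
[col 0] ERT: children ER:{G,T}, T:{C} ∪→ {C,G,T}; cost 1
[col 0] ABERTV: children ABV:{C}, ERT:{C,G,T} ∩→ {C}; cost 0
[col 1] AB: children A:{T}, B:{T} ∩→ {T}; cost 0
[col 1] ABV: children AB:{T}, V:{G} ∪→ {G,T}; cost 1
[col 1] ER: children E:{T}, R:{C} ∪→ {C,T}; cost 1
[col 1] ERT: children ER:{C,T}, T:{C} ∩→ {C}; cost 0
[col 1] ABERTV: children ABV:{G,T}, ERT:{C} ∪→ {C,G,T}; cost 1
[col 2] AB: children A:{T}, B:{G} ∪→ {G,T}; cost 1
[col 2] ABV: children AB:{G,T}, V:{T} ∩→ {T}; cost 0
[col 2] ER: children E:{T}, R:{A} ∪→ {A,T}; cost 1
[col 2] ERT: children ER:{A,T}, T:{G} ∪→ {A,G,T}; cost 1
[col 2] ABERTV: children ABV:{T}, ERT:{A,G,T} ∩→ {T}; cost 0
[col 3] AB: children A:{A}, B:{T} ∪→ {A,T}; cost 1
[col 3] ABV: children AB:{A,T}, V:{T} ∩→ {T}; cost 0
[col 3] ER: children E:{A}, R:{A} ∩→ {A}; cost 0
[col 3] ERT: children ER:{A}, T:{C} ∪→ {A,C}; cost 1
[col 3] ABERTV: children ABV:{T}, ERT:{A,C} ∪→ {A,C,T}; cost 1
[col 4] AB: children A:{G}, B:{T} ∪→ {G,T}; cost 1
[col 4] ABV: children AB:{G,T}, V:{G} ∩→ {G}; cost 0
[col 4] ER: children E:{T}, R:{A} ∪→ {A,T}; cost 1
[col 4] ERT: children ER:{A,T}, T:{A} ∩→ {A}; cost 0
[col 4] ABERTV: children ABV:{G}, ERT:{A} ∪→ {A,G}; cost 1
[col 5] AB: children A:{G}, B:{T} ∪→ {G,T}; cost 1
[col 5] ABV: children AB:{G,T}, V:{T} ∩→ {T}; cost 0
[col 5] ER: children E:{G}, R:{G} ∩→ {G}; cost 0
[col 5] ERT: children ER:{G}, T:{T} ∪→ {G,T}; cost 1
[col 5] ABERTV: children ABV:{T}, ERT:{G,T} ∩→ {T}; cost 0
[col 6] AB: children A:{A}, B:{A} ∩→ {A}; cost 0
[col 6] ABV: children AB:{A}, V:{A} ∩→ {A}; cost 0
[col 6] ER: children E:{C}, R:{C} ∩→ {C}; cost 0
[col 6] ERT: children ER:{C}, T:{G} ∪→ {C,G}; cost 1
[col 6] ABERTV: children ABV:{A}, ERT:{C,G} ∪→ {A,C,G}; cost 1
per-site changes: [3, 3, 3, 3, 3, 2, 2]; total = 19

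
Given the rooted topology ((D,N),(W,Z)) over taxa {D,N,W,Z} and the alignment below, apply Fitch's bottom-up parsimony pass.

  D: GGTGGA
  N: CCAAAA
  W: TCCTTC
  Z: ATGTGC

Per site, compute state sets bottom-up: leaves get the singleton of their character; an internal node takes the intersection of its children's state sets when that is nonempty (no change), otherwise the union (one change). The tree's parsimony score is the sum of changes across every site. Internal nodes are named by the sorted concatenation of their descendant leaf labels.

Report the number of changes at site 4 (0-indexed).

site 0, node DN: D={G} ∪ N={C} → {C,G} (+1)
site 0, node WZ: W={T} ∪ Z={A} → {A,T} (+1)
site 0, node DNWZ: DN={C,G} ∪ WZ={A,T} → {A,C,G,T} (+1)
site 1, node DN: D={G} ∪ N={C} → {C,G} (+1)
site 1, node WZ: W={C} ∪ Z={T} → {C,T} (+1)
site 1, node DNWZ: DN={C,G} ∩ WZ={C,T} → {C} (+0)
site 2, node DN: D={T} ∪ N={A} → {A,T} (+1)
site 2, node WZ: W={C} ∪ Z={G} → {C,G} (+1)
site 2, node DNWZ: DN={A,T} ∪ WZ={C,G} → {A,C,G,T} (+1)
site 3, node DN: D={G} ∪ N={A} → {A,G} (+1)
site 3, node WZ: W={T} ∩ Z={T} → {T} (+0)
site 3, node DNWZ: DN={A,G} ∪ WZ={T} → {A,G,T} (+1)
site 4, node DN: D={G} ∪ N={A} → {A,G} (+1)
site 4, node WZ: W={T} ∪ Z={G} → {G,T} (+1)
site 4, node DNWZ: DN={A,G} ∩ WZ={G,T} → {G} (+0)
site 5, node DN: D={A} ∩ N={A} → {A} (+0)
site 5, node WZ: W={C} ∩ Z={C} → {C} (+0)
site 5, node DNWZ: DN={A} ∪ WZ={C} → {A,C} (+1)
per-site changes: [3, 2, 3, 2, 2, 1]; total = 13

2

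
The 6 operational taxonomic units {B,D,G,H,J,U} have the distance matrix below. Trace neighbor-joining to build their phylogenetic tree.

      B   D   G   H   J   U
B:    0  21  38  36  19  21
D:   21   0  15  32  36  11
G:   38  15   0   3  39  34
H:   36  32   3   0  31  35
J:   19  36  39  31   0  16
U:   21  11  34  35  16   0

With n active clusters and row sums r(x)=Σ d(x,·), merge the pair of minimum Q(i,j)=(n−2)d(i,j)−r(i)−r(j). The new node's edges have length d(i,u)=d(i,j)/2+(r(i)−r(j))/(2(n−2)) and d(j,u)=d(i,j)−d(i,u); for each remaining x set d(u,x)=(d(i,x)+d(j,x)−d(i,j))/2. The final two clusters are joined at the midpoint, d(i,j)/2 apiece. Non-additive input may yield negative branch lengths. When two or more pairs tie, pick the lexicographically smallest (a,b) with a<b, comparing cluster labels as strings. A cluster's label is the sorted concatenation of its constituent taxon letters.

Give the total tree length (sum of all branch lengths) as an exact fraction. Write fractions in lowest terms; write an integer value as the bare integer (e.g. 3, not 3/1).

step 1: merge (G,H) at d=3, Q=-254; branch lengths G→1/2, H→5/2; new cluster GH
  updated: d(B,GH)=71/2, d(D,GH)=22, d(GH,J)=67/2, d(GH,U)=33
step 2: merge (D,GH) at d=22, Q=-148; branch lengths D→16/3, GH→50/3; new cluster DGH
  updated: d(B,DGH)=69/4, d(DGH,J)=95/4, d(DGH,U)=11
step 3: merge (B,J) at d=19, Q=-78; branch lengths B→73/8, J→79/8; new cluster BJ
  updated: d(BJ,DGH)=11, d(BJ,U)=9
step 4: merge (BJ,DGH) at d=11, Q=-31; branch lengths BJ→9/2, DGH→13/2; new cluster BDGHJ
  updated: d(BDGHJ,U)=9/2
step 5: merge (BDGHJ,U) at d=9/2; branch lengths BDGHJ→9/4, U→9/4; new cluster BDGHJU
final tree: (((B:73/8,J:79/8):9/2,(D:16/3,(G:1/2,H:5/2):50/3):13/2):9/4,U:9/4)
total length: 119/2

119/2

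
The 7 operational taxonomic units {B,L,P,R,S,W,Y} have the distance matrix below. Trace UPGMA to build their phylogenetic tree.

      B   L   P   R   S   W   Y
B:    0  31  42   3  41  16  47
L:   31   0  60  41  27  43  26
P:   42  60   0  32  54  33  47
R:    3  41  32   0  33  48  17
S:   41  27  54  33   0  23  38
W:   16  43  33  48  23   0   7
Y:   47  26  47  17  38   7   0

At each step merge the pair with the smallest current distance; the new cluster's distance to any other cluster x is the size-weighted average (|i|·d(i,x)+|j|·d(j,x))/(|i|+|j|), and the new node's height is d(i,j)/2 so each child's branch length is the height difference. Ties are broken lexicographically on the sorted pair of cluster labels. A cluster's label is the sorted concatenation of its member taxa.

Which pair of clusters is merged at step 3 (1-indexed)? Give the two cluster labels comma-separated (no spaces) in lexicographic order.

L,S

iteration 1: select B,R (d=3); attach at lengths (3/2, 3/2); label the merged cluster BR
  updated: d(BR,L)=36, d(BR,P)=37, d(BR,S)=37, d(BR,W)=32, d(BR,Y)=32
iteration 2: select W,Y (d=7); attach at lengths (7/2, 7/2); label the merged cluster WY
  updated: d(BR,WY)=32, d(L,WY)=69/2, d(P,WY)=40, d(S,WY)=61/2
iteration 3: select L,S (d=27); attach at lengths (27/2, 27/2); label the merged cluster LS
  updated: d(BR,LS)=73/2, d(LS,P)=57, d(LS,WY)=65/2
iteration 4: select BR,WY (d=32); attach at lengths (29/2, 25/2); label the merged cluster BRWY
  updated: d(BRWY,LS)=69/2, d(BRWY,P)=77/2
iteration 5: select BRWY,LS (d=69/2); attach at lengths (5/4, 15/4); label the merged cluster BLRSWY
  updated: d(BLRSWY,P)=134/3
iteration 6: select BLRSWY,P (d=134/3); attach at lengths (61/12, 67/3); label the merged cluster BLPRSWY
final tree: ((((B:3/2,R:3/2):29/2,(W:7/2,Y:7/2):25/2):5/4,(L:27/2,S:27/2):15/4):61/12,P:67/3)
total length: 1157/12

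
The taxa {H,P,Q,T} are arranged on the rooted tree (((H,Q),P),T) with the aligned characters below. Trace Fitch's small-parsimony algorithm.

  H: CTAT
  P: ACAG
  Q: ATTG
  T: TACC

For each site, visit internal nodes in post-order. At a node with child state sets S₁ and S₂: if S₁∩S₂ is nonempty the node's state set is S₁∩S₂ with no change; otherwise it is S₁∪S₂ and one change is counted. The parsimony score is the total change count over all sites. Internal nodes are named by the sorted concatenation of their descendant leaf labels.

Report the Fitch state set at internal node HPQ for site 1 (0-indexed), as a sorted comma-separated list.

C,T

[col 0] HQ: children H:{C}, Q:{A} ∪→ {A,C}; cost 1
[col 0] HPQ: children HQ:{A,C}, P:{A} ∩→ {A}; cost 0
[col 0] HPQT: children HPQ:{A}, T:{T} ∪→ {A,T}; cost 1
[col 1] HQ: children H:{T}, Q:{T} ∩→ {T}; cost 0
[col 1] HPQ: children HQ:{T}, P:{C} ∪→ {C,T}; cost 1
[col 1] HPQT: children HPQ:{C,T}, T:{A} ∪→ {A,C,T}; cost 1
[col 2] HQ: children H:{A}, Q:{T} ∪→ {A,T}; cost 1
[col 2] HPQ: children HQ:{A,T}, P:{A} ∩→ {A}; cost 0
[col 2] HPQT: children HPQ:{A}, T:{C} ∪→ {A,C}; cost 1
[col 3] HQ: children H:{T}, Q:{G} ∪→ {G,T}; cost 1
[col 3] HPQ: children HQ:{G,T}, P:{G} ∩→ {G}; cost 0
[col 3] HPQT: children HPQ:{G}, T:{C} ∪→ {C,G}; cost 1
per-site changes: [2, 2, 2, 2]; total = 8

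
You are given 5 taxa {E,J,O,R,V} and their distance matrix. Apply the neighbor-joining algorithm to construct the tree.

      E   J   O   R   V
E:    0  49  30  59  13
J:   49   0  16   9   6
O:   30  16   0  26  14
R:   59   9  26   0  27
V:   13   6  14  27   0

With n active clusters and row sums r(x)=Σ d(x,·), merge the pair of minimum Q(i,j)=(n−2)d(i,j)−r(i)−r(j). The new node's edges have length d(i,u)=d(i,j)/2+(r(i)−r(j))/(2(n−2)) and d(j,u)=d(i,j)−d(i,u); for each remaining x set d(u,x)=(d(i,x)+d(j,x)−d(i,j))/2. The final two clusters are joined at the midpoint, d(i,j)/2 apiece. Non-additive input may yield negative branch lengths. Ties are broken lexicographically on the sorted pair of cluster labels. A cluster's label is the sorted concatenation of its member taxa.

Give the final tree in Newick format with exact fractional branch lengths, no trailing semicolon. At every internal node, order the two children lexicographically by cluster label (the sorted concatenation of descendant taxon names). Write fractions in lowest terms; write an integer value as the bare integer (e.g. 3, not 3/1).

(((E:159/8,V:-55/8):93/8,(J:-7/3,R:34/3):101/8):31/16,O:31/16)

1. join J+R (d=9, Q=-174) ⇒ JR; edges |J|=-7/3, |R|=34/3
  updated: d(E,JR)=99/2, d(JR,O)=33/2, d(JR,V)=12
2. join E+V (d=13, Q=-211/2) ⇒ EV; edges |E|=159/8, |V|=-55/8
  updated: d(EV,JR)=97/4, d(EV,O)=31/2
3. join EV+JR (d=97/4, Q=-225/4) ⇒ EJRV; edges |EV|=93/8, |JR|=101/8
  updated: d(EJRV,O)=31/8
4. join EJRV+O (d=31/8) ⇒ EJORV; edges |EJRV|=31/16, |O|=31/16
final tree: (((E:159/8,V:-55/8):93/8,(J:-7/3,R:34/3):101/8):31/16,O:31/16)
total length: 401/8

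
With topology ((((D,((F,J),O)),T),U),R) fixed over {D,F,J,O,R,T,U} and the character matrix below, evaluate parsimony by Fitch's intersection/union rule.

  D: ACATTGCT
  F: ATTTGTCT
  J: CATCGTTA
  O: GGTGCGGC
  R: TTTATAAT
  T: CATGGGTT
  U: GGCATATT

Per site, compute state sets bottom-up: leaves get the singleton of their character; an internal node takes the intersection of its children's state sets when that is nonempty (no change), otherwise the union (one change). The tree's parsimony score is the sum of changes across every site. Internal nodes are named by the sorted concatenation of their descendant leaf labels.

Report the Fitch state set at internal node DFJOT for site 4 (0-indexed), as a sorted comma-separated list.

G

[col 0] FJ: children F:{A}, J:{C} ∪→ {A,C}; cost 1
[col 0] FJO: children FJ:{A,C}, O:{G} ∪→ {A,C,G}; cost 1
[col 0] DFJO: children D:{A}, FJO:{A,C,G} ∩→ {A}; cost 0
[col 0] DFJOT: children DFJO:{A}, T:{C} ∪→ {A,C}; cost 1
[col 0] DFJOTU: children DFJOT:{A,C}, U:{G} ∪→ {A,C,G}; cost 1
[col 0] DFJORTU: children DFJOTU:{A,C,G}, R:{T} ∪→ {A,C,G,T}; cost 1
[col 1] FJ: children F:{T}, J:{A} ∪→ {A,T}; cost 1
[col 1] FJO: children FJ:{A,T}, O:{G} ∪→ {A,G,T}; cost 1
[col 1] DFJO: children D:{C}, FJO:{A,G,T} ∪→ {A,C,G,T}; cost 1
[col 1] DFJOT: children DFJO:{A,C,G,T}, T:{A} ∩→ {A}; cost 0
[col 1] DFJOTU: children DFJOT:{A}, U:{G} ∪→ {A,G}; cost 1
[col 1] DFJORTU: children DFJOTU:{A,G}, R:{T} ∪→ {A,G,T}; cost 1
[col 2] FJ: children F:{T}, J:{T} ∩→ {T}; cost 0
[col 2] FJO: children FJ:{T}, O:{T} ∩→ {T}; cost 0
[col 2] DFJO: children D:{A}, FJO:{T} ∪→ {A,T}; cost 1
[col 2] DFJOT: children DFJO:{A,T}, T:{T} ∩→ {T}; cost 0
[col 2] DFJOTU: children DFJOT:{T}, U:{C} ∪→ {C,T}; cost 1
[col 2] DFJORTU: children DFJOTU:{C,T}, R:{T} ∩→ {T}; cost 0
[col 3] FJ: children F:{T}, J:{C} ∪→ {C,T}; cost 1
[col 3] FJO: children FJ:{C,T}, O:{G} ∪→ {C,G,T}; cost 1
[col 3] DFJO: children D:{T}, FJO:{C,G,T} ∩→ {T}; cost 0
[col 3] DFJOT: children DFJO:{T}, T:{G} ∪→ {G,T}; cost 1
[col 3] DFJOTU: children DFJOT:{G,T}, U:{A} ∪→ {A,G,T}; cost 1
[col 3] DFJORTU: children DFJOTU:{A,G,T}, R:{A} ∩→ {A}; cost 0
[col 4] FJ: children F:{G}, J:{G} ∩→ {G}; cost 0
[col 4] FJO: children FJ:{G}, O:{C} ∪→ {C,G}; cost 1
[col 4] DFJO: children D:{T}, FJO:{C,G} ∪→ {C,G,T}; cost 1
[col 4] DFJOT: children DFJO:{C,G,T}, T:{G} ∩→ {G}; cost 0
[col 4] DFJOTU: children DFJOT:{G}, U:{T} ∪→ {G,T}; cost 1
[col 4] DFJORTU: children DFJOTU:{G,T}, R:{T} ∩→ {T}; cost 0
[col 5] FJ: children F:{T}, J:{T} ∩→ {T}; cost 0
[col 5] FJO: children FJ:{T}, O:{G} ∪→ {G,T}; cost 1
[col 5] DFJO: children D:{G}, FJO:{G,T} ∩→ {G}; cost 0
[col 5] DFJOT: children DFJO:{G}, T:{G} ∩→ {G}; cost 0
[col 5] DFJOTU: children DFJOT:{G}, U:{A} ∪→ {A,G}; cost 1
[col 5] DFJORTU: children DFJOTU:{A,G}, R:{A} ∩→ {A}; cost 0
[col 6] FJ: children F:{C}, J:{T} ∪→ {C,T}; cost 1
[col 6] FJO: children FJ:{C,T}, O:{G} ∪→ {C,G,T}; cost 1
[col 6] DFJO: children D:{C}, FJO:{C,G,T} ∩→ {C}; cost 0
[col 6] DFJOT: children DFJO:{C}, T:{T} ∪→ {C,T}; cost 1
[col 6] DFJOTU: children DFJOT:{C,T}, U:{T} ∩→ {T}; cost 0
[col 6] DFJORTU: children DFJOTU:{T}, R:{A} ∪→ {A,T}; cost 1
[col 7] FJ: children F:{T}, J:{A} ∪→ {A,T}; cost 1
[col 7] FJO: children FJ:{A,T}, O:{C} ∪→ {A,C,T}; cost 1
[col 7] DFJO: children D:{T}, FJO:{A,C,T} ∩→ {T}; cost 0
[col 7] DFJOT: children DFJO:{T}, T:{T} ∩→ {T}; cost 0
[col 7] DFJOTU: children DFJOT:{T}, U:{T} ∩→ {T}; cost 0
[col 7] DFJORTU: children DFJOTU:{T}, R:{T} ∩→ {T}; cost 0
per-site changes: [5, 5, 2, 4, 3, 2, 4, 2]; total = 27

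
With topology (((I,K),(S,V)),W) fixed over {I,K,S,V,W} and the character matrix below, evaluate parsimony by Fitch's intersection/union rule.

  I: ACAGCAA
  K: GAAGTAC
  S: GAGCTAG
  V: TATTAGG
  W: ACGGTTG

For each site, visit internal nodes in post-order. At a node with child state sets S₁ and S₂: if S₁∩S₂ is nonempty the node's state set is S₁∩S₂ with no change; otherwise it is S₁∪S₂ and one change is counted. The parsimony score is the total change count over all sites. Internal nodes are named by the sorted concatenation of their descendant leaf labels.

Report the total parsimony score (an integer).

site 0, node IK: I={A} ∪ K={G} → {A,G} (+1)
site 0, node SV: S={G} ∪ V={T} → {G,T} (+1)
site 0, node IKSV: IK={A,G} ∩ SV={G,T} → {G} (+0)
site 0, node IKSVW: IKSV={G} ∪ W={A} → {A,G} (+1)
site 1, node IK: I={C} ∪ K={A} → {A,C} (+1)
site 1, node SV: S={A} ∩ V={A} → {A} (+0)
site 1, node IKSV: IK={A,C} ∩ SV={A} → {A} (+0)
site 1, node IKSVW: IKSV={A} ∪ W={C} → {A,C} (+1)
site 2, node IK: I={A} ∩ K={A} → {A} (+0)
site 2, node SV: S={G} ∪ V={T} → {G,T} (+1)
site 2, node IKSV: IK={A} ∪ SV={G,T} → {A,G,T} (+1)
site 2, node IKSVW: IKSV={A,G,T} ∩ W={G} → {G} (+0)
site 3, node IK: I={G} ∩ K={G} → {G} (+0)
site 3, node SV: S={C} ∪ V={T} → {C,T} (+1)
site 3, node IKSV: IK={G} ∪ SV={C,T} → {C,G,T} (+1)
site 3, node IKSVW: IKSV={C,G,T} ∩ W={G} → {G} (+0)
site 4, node IK: I={C} ∪ K={T} → {C,T} (+1)
site 4, node SV: S={T} ∪ V={A} → {A,T} (+1)
site 4, node IKSV: IK={C,T} ∩ SV={A,T} → {T} (+0)
site 4, node IKSVW: IKSV={T} ∩ W={T} → {T} (+0)
site 5, node IK: I={A} ∩ K={A} → {A} (+0)
site 5, node SV: S={A} ∪ V={G} → {A,G} (+1)
site 5, node IKSV: IK={A} ∩ SV={A,G} → {A} (+0)
site 5, node IKSVW: IKSV={A} ∪ W={T} → {A,T} (+1)
site 6, node IK: I={A} ∪ K={C} → {A,C} (+1)
site 6, node SV: S={G} ∩ V={G} → {G} (+0)
site 6, node IKSV: IK={A,C} ∪ SV={G} → {A,C,G} (+1)
site 6, node IKSVW: IKSV={A,C,G} ∩ W={G} → {G} (+0)
per-site changes: [3, 2, 2, 2, 2, 2, 2]; total = 15

15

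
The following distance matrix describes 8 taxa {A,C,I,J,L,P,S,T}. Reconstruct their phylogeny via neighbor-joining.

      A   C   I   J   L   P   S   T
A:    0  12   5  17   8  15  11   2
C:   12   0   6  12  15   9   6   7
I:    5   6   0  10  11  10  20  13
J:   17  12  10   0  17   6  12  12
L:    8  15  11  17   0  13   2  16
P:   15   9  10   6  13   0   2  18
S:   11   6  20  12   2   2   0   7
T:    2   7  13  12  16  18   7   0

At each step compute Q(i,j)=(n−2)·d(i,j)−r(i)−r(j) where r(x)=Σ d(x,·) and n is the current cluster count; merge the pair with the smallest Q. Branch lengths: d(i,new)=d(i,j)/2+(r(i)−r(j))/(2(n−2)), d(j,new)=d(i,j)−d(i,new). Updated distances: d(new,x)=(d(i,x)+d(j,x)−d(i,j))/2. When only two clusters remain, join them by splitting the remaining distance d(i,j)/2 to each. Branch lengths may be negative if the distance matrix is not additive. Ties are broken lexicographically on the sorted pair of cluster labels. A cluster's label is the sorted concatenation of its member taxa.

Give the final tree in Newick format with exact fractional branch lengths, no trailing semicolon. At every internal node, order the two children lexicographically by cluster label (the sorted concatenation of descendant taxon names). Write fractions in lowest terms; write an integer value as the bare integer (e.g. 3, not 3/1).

((((A:7/12,T:17/12):69/16,((J:4,P:2):29/12,(L:29/10,S:-9/10):55/12):35/16):15/16,C:41/16):55/32,I:55/32)

iteration 1: select A,T (d=2, Q=-133); attach at lengths (7/12, 17/12); label the merged cluster AT
  updated: d(AT,C)=17/2, d(AT,I)=8, d(AT,J)=27/2, d(AT,L)=11, d(AT,P)=31/2, d(AT,S)=8
iteration 2: select L,S (d=2, Q=-109); attach at lengths (29/10, -9/10); label the merged cluster LS
  updated: d(AT,LS)=17/2, d(C,LS)=19/2, d(I,LS)=29/2, d(J,LS)=27/2, d(LS,P)=13/2
iteration 3: select J,P (d=6, Q=-78); attach at lengths (4, 2); label the merged cluster JP
  updated: d(AT,JP)=23/2, d(C,JP)=15/2, d(I,JP)=7, d(JP,LS)=7
iteration 4: select JP,LS (d=7, Q=-103/2); attach at lengths (29/12, 55/12); label the merged cluster JLPS
  updated: d(AT,JLPS)=13/2, d(C,JLPS)=5, d(I,JLPS)=29/4
iteration 5: select AT,JLPS (d=13/2, Q=-115/4); attach at lengths (69/16, 35/16); label the merged cluster AJLPST
  updated: d(AJLPST,C)=7/2, d(AJLPST,I)=35/8
iteration 6: select AJLPST,C (d=7/2, Q=-111/8); attach at lengths (15/16, 41/16); label the merged cluster ACJLPST
  updated: d(ACJLPST,I)=55/16
iteration 7: select ACJLPST,I (d=55/16); attach at lengths (55/32, 55/32); label the merged cluster ACIJLPST
final tree: ((((A:7/12,T:17/12):69/16,((J:4,P:2):29/12,(L:29/10,S:-9/10):55/12):35/16):15/16,C:41/16):55/32,I:55/32)
total length: 487/16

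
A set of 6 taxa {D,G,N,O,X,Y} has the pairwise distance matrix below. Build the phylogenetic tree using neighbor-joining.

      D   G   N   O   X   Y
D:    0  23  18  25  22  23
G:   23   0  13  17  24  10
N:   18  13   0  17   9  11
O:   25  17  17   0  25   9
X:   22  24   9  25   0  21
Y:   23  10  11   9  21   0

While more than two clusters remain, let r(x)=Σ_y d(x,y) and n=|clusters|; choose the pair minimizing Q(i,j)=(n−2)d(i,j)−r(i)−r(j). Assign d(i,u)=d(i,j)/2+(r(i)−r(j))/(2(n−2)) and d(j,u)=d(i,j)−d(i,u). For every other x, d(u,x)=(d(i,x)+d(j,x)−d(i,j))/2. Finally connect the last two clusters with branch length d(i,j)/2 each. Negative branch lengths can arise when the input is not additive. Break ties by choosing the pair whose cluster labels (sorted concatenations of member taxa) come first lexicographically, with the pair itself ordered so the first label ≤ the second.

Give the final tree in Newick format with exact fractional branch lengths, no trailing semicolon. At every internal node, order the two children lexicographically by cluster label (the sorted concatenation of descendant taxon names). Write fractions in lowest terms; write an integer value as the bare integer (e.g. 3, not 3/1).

iteration 1: select N,X (d=9, Q=-133); attach at lengths (3/8, 69/8); label the merged cluster NX
  updated: d(D,NX)=31/2, d(G,NX)=14, d(NX,O)=33/2, d(NX,Y)=23/2
iteration 2: select D,NX (d=31/2, Q=-195/2); attach at lengths (151/12, 35/12); label the merged cluster DNX
  updated: d(DNX,G)=43/4, d(DNX,O)=13, d(DNX,Y)=19/2
iteration 3: select DNX,G (d=43/4, Q=-99/2); attach at lengths (17/4, 13/2); label the merged cluster DGNX
  updated: d(DGNX,O)=77/8, d(DGNX,Y)=35/8
iteration 4: select DGNX,O (d=77/8, Q=-23); attach at lengths (5/2, 57/8); label the merged cluster DGNOX
  updated: d(DGNOX,Y)=15/8
iteration 5: select DGNOX,Y (d=15/8); attach at lengths (15/16, 15/16); label the merged cluster DGNOXY
final tree: ((((D:151/12,(N:3/8,X:69/8):35/12):17/4,G:13/2):5/2,O:57/8):15/16,Y:15/16)
total length: 187/4

((((D:151/12,(N:3/8,X:69/8):35/12):17/4,G:13/2):5/2,O:57/8):15/16,Y:15/16)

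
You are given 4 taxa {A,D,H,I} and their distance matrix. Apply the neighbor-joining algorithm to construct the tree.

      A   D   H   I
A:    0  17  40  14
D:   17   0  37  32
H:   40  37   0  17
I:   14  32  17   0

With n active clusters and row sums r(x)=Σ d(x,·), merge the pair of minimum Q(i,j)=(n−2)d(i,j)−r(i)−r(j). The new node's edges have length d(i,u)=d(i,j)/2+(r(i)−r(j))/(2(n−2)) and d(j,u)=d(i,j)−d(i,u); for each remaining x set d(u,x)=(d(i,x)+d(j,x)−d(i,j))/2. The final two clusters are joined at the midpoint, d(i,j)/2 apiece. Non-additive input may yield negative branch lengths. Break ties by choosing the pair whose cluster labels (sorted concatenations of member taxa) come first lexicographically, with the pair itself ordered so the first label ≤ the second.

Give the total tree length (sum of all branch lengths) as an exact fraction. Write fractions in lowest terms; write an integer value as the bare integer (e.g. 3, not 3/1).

191/4

1. join A+D (d=17, Q=-123) ⇒ AD; edges |A|=19/4, |D|=49/4
  updated: d(AD,H)=30, d(AD,I)=29/2
2. join AD+H (d=30, Q=-123/2) ⇒ ADH; edges |AD|=55/4, |H|=65/4
  updated: d(ADH,I)=3/4
3. join ADH+I (d=3/4) ⇒ ADHI; edges |ADH|=3/8, |I|=3/8
final tree: (((A:19/4,D:49/4):55/4,H:65/4):3/8,I:3/8)
total length: 191/4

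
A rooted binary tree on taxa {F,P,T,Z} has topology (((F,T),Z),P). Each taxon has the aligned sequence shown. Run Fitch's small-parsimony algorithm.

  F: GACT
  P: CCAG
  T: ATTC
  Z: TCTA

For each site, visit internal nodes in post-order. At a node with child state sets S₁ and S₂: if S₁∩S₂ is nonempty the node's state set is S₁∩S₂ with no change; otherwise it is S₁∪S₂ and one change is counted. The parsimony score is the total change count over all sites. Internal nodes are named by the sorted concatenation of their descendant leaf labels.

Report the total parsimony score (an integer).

10

[col 0] FT: children F:{G}, T:{A} ∪→ {A,G}; cost 1
[col 0] FTZ: children FT:{A,G}, Z:{T} ∪→ {A,G,T}; cost 1
[col 0] FPTZ: children FTZ:{A,G,T}, P:{C} ∪→ {A,C,G,T}; cost 1
[col 1] FT: children F:{A}, T:{T} ∪→ {A,T}; cost 1
[col 1] FTZ: children FT:{A,T}, Z:{C} ∪→ {A,C,T}; cost 1
[col 1] FPTZ: children FTZ:{A,C,T}, P:{C} ∩→ {C}; cost 0
[col 2] FT: children F:{C}, T:{T} ∪→ {C,T}; cost 1
[col 2] FTZ: children FT:{C,T}, Z:{T} ∩→ {T}; cost 0
[col 2] FPTZ: children FTZ:{T}, P:{A} ∪→ {A,T}; cost 1
[col 3] FT: children F:{T}, T:{C} ∪→ {C,T}; cost 1
[col 3] FTZ: children FT:{C,T}, Z:{A} ∪→ {A,C,T}; cost 1
[col 3] FPTZ: children FTZ:{A,C,T}, P:{G} ∪→ {A,C,G,T}; cost 1
per-site changes: [3, 2, 2, 3]; total = 10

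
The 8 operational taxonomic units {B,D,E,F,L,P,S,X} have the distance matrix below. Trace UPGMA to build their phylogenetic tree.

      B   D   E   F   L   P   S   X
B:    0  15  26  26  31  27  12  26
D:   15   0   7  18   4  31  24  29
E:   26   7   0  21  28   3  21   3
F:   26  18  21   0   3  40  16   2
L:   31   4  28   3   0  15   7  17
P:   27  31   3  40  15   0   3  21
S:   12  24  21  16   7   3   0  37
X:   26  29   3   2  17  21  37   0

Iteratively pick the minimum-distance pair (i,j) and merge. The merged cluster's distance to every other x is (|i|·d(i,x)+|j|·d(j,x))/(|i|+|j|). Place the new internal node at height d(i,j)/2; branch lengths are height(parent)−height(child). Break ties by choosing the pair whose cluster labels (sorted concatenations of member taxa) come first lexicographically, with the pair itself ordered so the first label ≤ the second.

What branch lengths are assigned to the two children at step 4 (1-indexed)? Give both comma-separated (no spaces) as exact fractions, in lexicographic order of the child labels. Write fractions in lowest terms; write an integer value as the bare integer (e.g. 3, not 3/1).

6,6

step 1: merge (F,X) at d=2; branch lengths F→1, X→1; new cluster FX
  updated: d(B,FX)=26, d(D,FX)=47/2, d(E,FX)=12, d(FX,L)=10, d(FX,P)=61/2, d(FX,S)=53/2
step 2: merge (E,P) at d=3; branch lengths E→3/2, P→3/2; new cluster EP
  updated: d(B,EP)=53/2, d(D,EP)=19, d(EP,FX)=85/4, d(EP,L)=43/2, d(EP,S)=12
step 3: merge (D,L) at d=4; branch lengths D→2, L→2; new cluster DL
  updated: d(B,DL)=23, d(DL,EP)=81/4, d(DL,FX)=67/4, d(DL,S)=31/2
step 4: merge (B,S) at d=12; branch lengths B→6, S→6; new cluster BS
  updated: d(BS,DL)=77/4, d(BS,EP)=77/4, d(BS,FX)=105/4
step 5: merge (DL,FX) at d=67/4; branch lengths DL→51/8, FX→59/8; new cluster DFLX
  updated: d(BS,DFLX)=91/4, d(DFLX,EP)=83/4
step 6: merge (BS,EP) at d=77/4; branch lengths BS→29/8, EP→65/8; new cluster BEPS
  updated: d(BEPS,DFLX)=87/4
step 7: merge (BEPS,DFLX) at d=87/4; branch lengths BEPS→5/4, DFLX→5/2; new cluster BDEFLPSX
final tree: (((B:6,S:6):29/8,(E:3/2,P:3/2):65/8):5/4,((D:2,L:2):51/8,(F:1,X:1):59/8):5/2)
total length: 201/4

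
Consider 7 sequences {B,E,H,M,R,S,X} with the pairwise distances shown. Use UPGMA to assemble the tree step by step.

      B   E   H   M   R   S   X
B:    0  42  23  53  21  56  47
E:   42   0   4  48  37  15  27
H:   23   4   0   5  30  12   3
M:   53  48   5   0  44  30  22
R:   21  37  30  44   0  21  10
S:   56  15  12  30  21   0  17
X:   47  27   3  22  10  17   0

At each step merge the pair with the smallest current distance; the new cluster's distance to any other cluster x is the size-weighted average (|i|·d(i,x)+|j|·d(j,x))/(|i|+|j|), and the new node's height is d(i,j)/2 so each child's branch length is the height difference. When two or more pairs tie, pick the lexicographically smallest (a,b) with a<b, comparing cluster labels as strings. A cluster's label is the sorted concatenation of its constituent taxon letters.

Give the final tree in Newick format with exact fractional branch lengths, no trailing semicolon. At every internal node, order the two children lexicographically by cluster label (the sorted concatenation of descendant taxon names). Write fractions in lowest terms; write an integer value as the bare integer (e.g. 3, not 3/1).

1. join H+X (d=3) ⇒ HX; edges |H|=3/2, |X|=3/2
  updated: d(B,HX)=35, d(E,HX)=31/2, d(HX,M)=27/2, d(HX,R)=20, d(HX,S)=29/2
2. join HX+M (d=27/2) ⇒ HMX; edges |HX|=21/4, |M|=27/4
  updated: d(B,HMX)=41, d(E,HMX)=79/3, d(HMX,R)=28, d(HMX,S)=59/3
3. join E+S (d=15) ⇒ ES; edges |E|=15/2, |S|=15/2
  updated: d(B,ES)=49, d(ES,HMX)=23, d(ES,R)=29
4. join B+R (d=21) ⇒ BR; edges |B|=21/2, |R|=21/2
  updated: d(BR,ES)=39, d(BR,HMX)=69/2
5. join ES+HMX (d=23) ⇒ EHMSX; edges |ES|=4, |HMX|=19/4
  updated: d(BR,EHMSX)=363/10
6. join BR+EHMSX (d=363/10) ⇒ BEHMRSX; edges |BR|=153/20, |EHMSX|=133/20
final tree: ((B:21/2,R:21/2):153/20,((E:15/2,S:15/2):4,((H:3/2,X:3/2):21/4,M:27/4):19/4):133/20)
total length: 1481/20

((B:21/2,R:21/2):153/20,((E:15/2,S:15/2):4,((H:3/2,X:3/2):21/4,M:27/4):19/4):133/20)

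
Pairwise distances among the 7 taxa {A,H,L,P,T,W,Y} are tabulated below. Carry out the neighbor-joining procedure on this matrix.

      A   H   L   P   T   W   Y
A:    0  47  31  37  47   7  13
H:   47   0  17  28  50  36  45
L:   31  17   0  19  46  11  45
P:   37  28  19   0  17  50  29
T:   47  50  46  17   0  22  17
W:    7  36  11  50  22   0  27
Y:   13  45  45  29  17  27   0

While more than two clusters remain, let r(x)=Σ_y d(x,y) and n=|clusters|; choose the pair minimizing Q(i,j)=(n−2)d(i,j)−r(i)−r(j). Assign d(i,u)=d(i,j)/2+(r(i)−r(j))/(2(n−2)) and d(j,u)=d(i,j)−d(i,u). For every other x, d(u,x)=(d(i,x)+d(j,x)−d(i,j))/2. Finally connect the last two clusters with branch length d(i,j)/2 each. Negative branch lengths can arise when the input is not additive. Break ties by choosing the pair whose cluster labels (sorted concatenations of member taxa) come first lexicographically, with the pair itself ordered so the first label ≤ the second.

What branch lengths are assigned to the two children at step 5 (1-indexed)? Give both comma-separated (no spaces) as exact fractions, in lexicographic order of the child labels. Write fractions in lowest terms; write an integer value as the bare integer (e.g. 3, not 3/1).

167/32,327/32

step 1: merge (H,L) at d=17, Q=-307; branch lengths H→139/10, L→31/10; new cluster HL
  updated: d(A,HL)=61/2, d(HL,P)=15, d(HL,T)=79/2, d(HL,W)=15, d(HL,Y)=73/2
step 2: merge (A,W) at d=7, Q=-455/2; branch lengths A→83/16, W→29/16; new cluster AW
  updated: d(AW,HL)=77/4, d(AW,P)=40, d(AW,T)=31, d(AW,Y)=33/2
step 3: merge (HL,P) at d=15, Q=-665/4; branch lengths HL→217/24, P→143/24; new cluster HLP
  updated: d(AW,HLP)=177/8, d(HLP,T)=83/4, d(HLP,Y)=101/4
step 4: merge (AW,Y) at d=33/2, Q=-763/8; branch lengths AW→351/32, Y→177/32; new cluster AWY
  updated: d(AWY,HLP)=247/16, d(AWY,T)=63/4
step 5: merge (AWY,HLP) at d=247/16, Q=-831/16; branch lengths AWY→167/32, HLP→327/32; new cluster AHLPWY
  updated: d(AHLPWY,T)=337/32
step 6: merge (AHLPWY,T) at d=337/32; branch lengths AHLPWY→337/64, T→337/64; new cluster AHLPTWY
final tree: ((((A:83/16,W:29/16):351/32,Y:177/32):167/32,((H:139/10,L:31/10):217/24,P:143/24):327/32):337/64,T:337/64)
total length: 2607/32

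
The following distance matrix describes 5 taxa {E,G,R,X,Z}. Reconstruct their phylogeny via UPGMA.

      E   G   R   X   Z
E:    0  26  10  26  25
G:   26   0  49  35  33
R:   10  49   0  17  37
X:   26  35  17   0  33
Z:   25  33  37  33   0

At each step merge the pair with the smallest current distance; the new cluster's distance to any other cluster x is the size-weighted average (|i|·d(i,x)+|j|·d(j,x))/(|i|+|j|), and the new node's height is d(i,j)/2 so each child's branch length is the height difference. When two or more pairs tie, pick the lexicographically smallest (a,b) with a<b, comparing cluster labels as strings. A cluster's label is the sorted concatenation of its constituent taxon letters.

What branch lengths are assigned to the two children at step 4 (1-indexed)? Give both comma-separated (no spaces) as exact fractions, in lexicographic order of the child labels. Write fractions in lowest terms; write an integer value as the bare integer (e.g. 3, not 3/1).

49/24,143/8

iteration 1: select E,R (d=10); attach at lengths (5, 5); label the merged cluster ER
  updated: d(ER,G)=75/2, d(ER,X)=43/2, d(ER,Z)=31
iteration 2: select ER,X (d=43/2); attach at lengths (23/4, 43/4); label the merged cluster ERX
  updated: d(ERX,G)=110/3, d(ERX,Z)=95/3
iteration 3: select ERX,Z (d=95/3); attach at lengths (61/12, 95/6); label the merged cluster ERXZ
  updated: d(ERXZ,G)=143/4
iteration 4: select ERXZ,G (d=143/4); attach at lengths (49/24, 143/8); label the merged cluster EGRXZ
final tree: ((((E:5,R:5):23/4,X:43/4):61/12,Z:95/6):49/24,G:143/8)
total length: 202/3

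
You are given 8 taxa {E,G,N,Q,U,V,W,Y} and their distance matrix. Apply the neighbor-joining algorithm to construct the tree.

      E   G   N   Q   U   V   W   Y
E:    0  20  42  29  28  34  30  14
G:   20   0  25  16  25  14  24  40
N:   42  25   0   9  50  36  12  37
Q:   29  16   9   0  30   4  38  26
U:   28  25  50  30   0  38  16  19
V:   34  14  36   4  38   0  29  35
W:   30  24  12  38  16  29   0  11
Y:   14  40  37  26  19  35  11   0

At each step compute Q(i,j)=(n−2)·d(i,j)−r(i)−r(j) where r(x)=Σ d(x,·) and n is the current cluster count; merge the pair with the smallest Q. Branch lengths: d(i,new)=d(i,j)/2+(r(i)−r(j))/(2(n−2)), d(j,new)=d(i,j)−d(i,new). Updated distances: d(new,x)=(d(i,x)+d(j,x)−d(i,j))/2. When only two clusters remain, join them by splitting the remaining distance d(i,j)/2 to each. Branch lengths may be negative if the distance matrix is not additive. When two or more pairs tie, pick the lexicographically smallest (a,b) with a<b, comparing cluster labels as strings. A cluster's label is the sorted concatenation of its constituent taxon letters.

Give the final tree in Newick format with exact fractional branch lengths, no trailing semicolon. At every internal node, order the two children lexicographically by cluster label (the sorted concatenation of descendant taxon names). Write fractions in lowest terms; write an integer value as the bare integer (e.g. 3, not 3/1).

iteration 1: select Q,V (d=4, Q=-318); attach at lengths (-7/6, 31/6); label the merged cluster QV
  updated: d(E,QV)=59/2, d(G,QV)=13, d(N,QV)=41/2, d(QV,U)=32, d(QV,W)=63/2, d(QV,Y)=57/2
iteration 2: select N,W (d=12, Q=-251); attach at lengths (61/5, -1/5); label the merged cluster NW
  updated: d(E,NW)=30, d(G,NW)=37/2, d(NW,QV)=20, d(NW,U)=27, d(NW,Y)=18
iteration 3: select G,QV (d=13, Q=-375/2); attach at lengths (91/16, 117/16); label the merged cluster GQV
  updated: d(E,GQV)=73/4, d(GQV,NW)=51/4, d(GQV,U)=22, d(GQV,Y)=111/4
iteration 4: select GQV,NW (d=51/4, Q=-521/4); attach at lengths (125/24, 181/24); label the merged cluster GNQVW
  updated: d(E,GNQVW)=71/4, d(GNQVW,U)=145/8, d(GNQVW,Y)=33/2
iteration 5: select E,Y (d=14, Q=-325/4); attach at lengths (153/16, 71/16); label the merged cluster EY
  updated: d(EY,GNQVW)=81/8, d(EY,U)=33/2
iteration 6: select EY,GNQVW (d=81/8, Q=-179/4); attach at lengths (17/4, 47/8); label the merged cluster EGNQVWY
  updated: d(EGNQVWY,U)=49/4
iteration 7: select EGNQVWY,U (d=49/4); attach at lengths (49/8, 49/8); label the merged cluster EGNQUVWY
final tree: (((E:153/16,Y:71/16):17/4,((G:91/16,(Q:-7/6,V:31/6):117/16):125/24,(N:61/5,W:-1/5):181/24):47/8):49/8,U:49/8)
total length: 625/8

(((E:153/16,Y:71/16):17/4,((G:91/16,(Q:-7/6,V:31/6):117/16):125/24,(N:61/5,W:-1/5):181/24):47/8):49/8,U:49/8)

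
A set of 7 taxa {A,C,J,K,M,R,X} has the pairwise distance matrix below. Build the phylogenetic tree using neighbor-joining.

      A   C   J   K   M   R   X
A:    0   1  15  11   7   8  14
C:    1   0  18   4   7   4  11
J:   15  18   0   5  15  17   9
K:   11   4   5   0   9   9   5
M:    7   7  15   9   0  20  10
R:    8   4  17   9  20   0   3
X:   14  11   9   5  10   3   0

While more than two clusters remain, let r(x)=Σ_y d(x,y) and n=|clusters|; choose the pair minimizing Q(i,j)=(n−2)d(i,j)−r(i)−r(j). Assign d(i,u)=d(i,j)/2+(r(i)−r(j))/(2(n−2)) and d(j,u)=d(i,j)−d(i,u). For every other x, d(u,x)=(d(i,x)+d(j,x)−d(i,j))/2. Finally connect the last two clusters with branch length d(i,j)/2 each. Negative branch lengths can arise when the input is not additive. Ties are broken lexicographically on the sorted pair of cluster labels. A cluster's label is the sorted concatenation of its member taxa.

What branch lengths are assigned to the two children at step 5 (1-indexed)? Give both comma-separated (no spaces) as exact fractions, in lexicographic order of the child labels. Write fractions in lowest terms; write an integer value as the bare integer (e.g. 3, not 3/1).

1. join R+X (d=3, Q=-98) ⇒ RX; edges |R|=12/5, |X|=3/5
  updated: d(A,RX)=19/2, d(C,RX)=6, d(J,RX)=23/2, d(K,RX)=11/2, d(M,RX)=27/2
2. join J+K (d=5, Q=-79) ⇒ JK; edges |J|=25/4, |K|=-5/4
  updated: d(A,JK)=21/2, d(C,JK)=17/2, d(JK,M)=19/2, d(JK,RX)=6
3. join JK+RX (d=6, Q=-103/2) ⇒ JKRX; edges |JK|=35/12, |RX|=37/12
  updated: d(A,JKRX)=7, d(C,JKRX)=17/4, d(JKRX,M)=17/2
4. join A+C (d=1, Q=-101/4) ⇒ AC; edges |A|=19/16, |C|=-3/16
  updated: d(AC,JKRX)=41/8, d(AC,M)=13/2
5. join AC+JKRX (d=41/8, Q=-161/8) ⇒ ACJKRX; edges |AC|=25/16, |JKRX|=57/16
  updated: d(ACJKRX,M)=79/16
6. join ACJKRX+M (d=79/16) ⇒ ACJKMRX; edges |ACJKRX|=79/32, |M|=79/32
final tree: (((A:19/16,C:-3/16):25/16,((J:25/4,K:-5/4):35/12,(R:12/5,X:3/5):37/12):57/16):79/32,M:79/32)
total length: 401/16

25/16,57/16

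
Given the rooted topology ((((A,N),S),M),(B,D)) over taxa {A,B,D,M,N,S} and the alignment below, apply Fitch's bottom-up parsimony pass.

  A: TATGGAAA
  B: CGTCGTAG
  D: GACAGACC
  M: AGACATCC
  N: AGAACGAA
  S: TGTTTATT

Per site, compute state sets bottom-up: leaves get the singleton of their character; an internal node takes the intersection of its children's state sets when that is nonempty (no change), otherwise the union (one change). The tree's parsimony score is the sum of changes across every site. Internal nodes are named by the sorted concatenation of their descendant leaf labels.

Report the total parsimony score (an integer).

25

AN@0: {T} ∪ {A} = {A,T} (union, +1)
ANS@0: {A,T} ∩ {T} = {T} (intersection, +0)
AMNS@0: {T} ∪ {A} = {A,T} (union, +1)
BD@0: {C} ∪ {G} = {C,G} (union, +1)
ABDMNS@0: {A,T} ∪ {C,G} = {A,C,G,T} (union, +1)
AN@1: {A} ∪ {G} = {A,G} (union, +1)
ANS@1: {A,G} ∩ {G} = {G} (intersection, +0)
AMNS@1: {G} ∩ {G} = {G} (intersection, +0)
BD@1: {G} ∪ {A} = {A,G} (union, +1)
ABDMNS@1: {G} ∩ {A,G} = {G} (intersection, +0)
AN@2: {T} ∪ {A} = {A,T} (union, +1)
ANS@2: {A,T} ∩ {T} = {T} (intersection, +0)
AMNS@2: {T} ∪ {A} = {A,T} (union, +1)
BD@2: {T} ∪ {C} = {C,T} (union, +1)
ABDMNS@2: {A,T} ∩ {C,T} = {T} (intersection, +0)
AN@3: {G} ∪ {A} = {A,G} (union, +1)
ANS@3: {A,G} ∪ {T} = {A,G,T} (union, +1)
AMNS@3: {A,G,T} ∪ {C} = {A,C,G,T} (union, +1)
BD@3: {C} ∪ {A} = {A,C} (union, +1)
ABDMNS@3: {A,C,G,T} ∩ {A,C} = {A,C} (intersection, +0)
AN@4: {G} ∪ {C} = {C,G} (union, +1)
ANS@4: {C,G} ∪ {T} = {C,G,T} (union, +1)
AMNS@4: {C,G,T} ∪ {A} = {A,C,G,T} (union, +1)
BD@4: {G} ∩ {G} = {G} (intersection, +0)
ABDMNS@4: {A,C,G,T} ∩ {G} = {G} (intersection, +0)
AN@5: {A} ∪ {G} = {A,G} (union, +1)
ANS@5: {A,G} ∩ {A} = {A} (intersection, +0)
AMNS@5: {A} ∪ {T} = {A,T} (union, +1)
BD@5: {T} ∪ {A} = {A,T} (union, +1)
ABDMNS@5: {A,T} ∩ {A,T} = {A,T} (intersection, +0)
AN@6: {A} ∩ {A} = {A} (intersection, +0)
ANS@6: {A} ∪ {T} = {A,T} (union, +1)
AMNS@6: {A,T} ∪ {C} = {A,C,T} (union, +1)
BD@6: {A} ∪ {C} = {A,C} (union, +1)
ABDMNS@6: {A,C,T} ∩ {A,C} = {A,C} (intersection, +0)
AN@7: {A} ∩ {A} = {A} (intersection, +0)
ANS@7: {A} ∪ {T} = {A,T} (union, +1)
AMNS@7: {A,T} ∪ {C} = {A,C,T} (union, +1)
BD@7: {G} ∪ {C} = {C,G} (union, +1)
ABDMNS@7: {A,C,T} ∩ {C,G} = {C} (intersection, +0)
per-site changes: [4, 2, 3, 4, 3, 3, 3, 3]; total = 25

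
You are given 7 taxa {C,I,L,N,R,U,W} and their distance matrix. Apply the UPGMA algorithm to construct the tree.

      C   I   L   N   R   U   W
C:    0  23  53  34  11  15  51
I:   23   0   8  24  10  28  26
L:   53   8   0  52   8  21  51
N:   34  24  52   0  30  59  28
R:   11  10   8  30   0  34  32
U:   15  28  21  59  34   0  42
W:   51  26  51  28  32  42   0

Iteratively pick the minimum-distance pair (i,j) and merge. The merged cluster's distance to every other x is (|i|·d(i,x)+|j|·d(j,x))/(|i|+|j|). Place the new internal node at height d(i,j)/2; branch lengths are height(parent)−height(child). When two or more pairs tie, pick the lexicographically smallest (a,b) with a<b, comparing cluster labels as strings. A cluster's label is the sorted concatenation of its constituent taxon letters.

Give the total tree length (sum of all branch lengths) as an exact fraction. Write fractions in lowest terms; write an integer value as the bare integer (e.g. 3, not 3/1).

1. join I+L (d=8) ⇒ IL; edges |I|=4, |L|=4
  updated: d(C,IL)=38, d(IL,N)=38, d(IL,R)=9, d(IL,U)=49/2, d(IL,W)=77/2
2. join IL+R (d=9) ⇒ ILR; edges |IL|=1/2, |R|=9/2
  updated: d(C,ILR)=29, d(ILR,N)=106/3, d(ILR,U)=83/3, d(ILR,W)=109/3
3. join C+U (d=15) ⇒ CU; edges |C|=15/2, |U|=15/2
  updated: d(CU,ILR)=85/3, d(CU,N)=93/2, d(CU,W)=93/2
4. join N+W (d=28) ⇒ NW; edges |N|=14, |W|=14
  updated: d(CU,NW)=93/2, d(ILR,NW)=215/6
5. join CU+ILR (d=85/3) ⇒ CILRU; edges |CU|=20/3, |ILR|=29/3
  updated: d(CILRU,NW)=401/10
6. join CILRU+NW (d=401/10) ⇒ CILNRUW; edges |CILRU|=353/60, |NW|=121/20
final tree: (((C:15/2,U:15/2):20/3,((I:4,L:4):1/2,R:9/2):29/3):353/60,(N:14,W:14):121/20)
total length: 1264/15

1264/15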